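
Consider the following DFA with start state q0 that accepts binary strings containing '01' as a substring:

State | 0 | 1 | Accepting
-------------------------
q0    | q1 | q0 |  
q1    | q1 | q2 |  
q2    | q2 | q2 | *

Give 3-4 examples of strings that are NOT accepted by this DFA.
Any strings that end in a non-accepting state work; for example:
"11": q0 → q0 → q0; q0 is not accepting → rejected
"110": q0 → q0 → q0 → q1; q1 is not accepting → rejected
"0000": q0 → q1 → q1 → q1 → q1; q1 is not accepting → rejected
"1111": q0 → q0 → q0 → q0 → q0; q0 is not accepting → rejected

Final answer: "11", "110", "0000", "1111"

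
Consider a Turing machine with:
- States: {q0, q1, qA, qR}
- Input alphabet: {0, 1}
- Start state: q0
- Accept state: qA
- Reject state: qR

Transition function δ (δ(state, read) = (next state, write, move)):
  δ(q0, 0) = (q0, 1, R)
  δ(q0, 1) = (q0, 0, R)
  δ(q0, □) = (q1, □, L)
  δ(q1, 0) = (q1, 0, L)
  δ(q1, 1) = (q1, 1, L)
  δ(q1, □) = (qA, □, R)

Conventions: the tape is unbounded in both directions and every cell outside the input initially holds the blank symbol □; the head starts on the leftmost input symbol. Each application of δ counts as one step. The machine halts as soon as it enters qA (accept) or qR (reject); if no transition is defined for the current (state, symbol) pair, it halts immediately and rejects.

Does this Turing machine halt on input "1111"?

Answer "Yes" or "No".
Step 0: [q0]1111 (head at position 0)
Step 1: δ(q0, 1) = (q0, 0, R)  ⊢  0[q0]111 (head at position 1)
Step 2: δ(q0, 1) = (q0, 0, R)  ⊢  00[q0]11 (head at position 2)
Step 3: δ(q0, 1) = (q0, 0, R)  ⊢  000[q0]1 (head at position 3)
Step 4: δ(q0, 1) = (q0, 0, R)  ⊢  0000[q0]□ (head at position 4)
Step 5: δ(q0, □) = (q1, □, L)  ⊢  000[q1]0□ (head at position 3)
Step 6: δ(q1, 0) = (q1, 0, L)  ⊢  00[q1]00□ (head at position 2)
Step 7: δ(q1, 0) = (q1, 0, L)  ⊢  0[q1]000□ (head at position 1)
Step 8: δ(q1, 0) = (q1, 0, L)  ⊢  [q1]0000□ (head at position 0)
Step 9: δ(q1, 0) = (q1, 0, L)  ⊢  [q1]□0000□ (head at position -1)
Step 10: δ(q1, □) = (qA, □, R)  ⊢  □[qA]0000□ (head at position 0)
The machine is in qA, so it halts and accepts.
It halts after 10 steps.

Final answer: Yes - halts after 10 steps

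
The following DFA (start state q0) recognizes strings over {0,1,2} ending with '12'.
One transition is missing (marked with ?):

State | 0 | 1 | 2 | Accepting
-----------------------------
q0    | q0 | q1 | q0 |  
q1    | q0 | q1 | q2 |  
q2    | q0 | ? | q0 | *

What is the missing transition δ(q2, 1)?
q1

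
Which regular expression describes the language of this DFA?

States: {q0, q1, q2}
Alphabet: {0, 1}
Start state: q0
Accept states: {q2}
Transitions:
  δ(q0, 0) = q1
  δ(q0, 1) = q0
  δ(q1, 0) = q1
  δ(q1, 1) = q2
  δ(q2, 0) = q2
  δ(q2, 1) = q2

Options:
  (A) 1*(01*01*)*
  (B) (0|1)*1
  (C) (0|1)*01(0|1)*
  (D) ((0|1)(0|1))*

Testing sample strings against the DFA:
  '10010' -> accepted
  '001' -> accepted
  '0110' -> accepted
  '01001' -> accepted
Checking each option for a counterexample:
  (A) 1*(01*01*)*: ε is rejected by the DFA but matches the regex → eliminated
  (B) (0|1)*1: '1' is rejected by the DFA but matches the regex → eliminated
  (C) (0|1)*01(0|1)*: agrees with the DFA on all strings of length ≤ 4
  (D) ((0|1)(0|1))*: ε is rejected by the DFA but matches the regex → eliminated
Only (C) (0|1)*01(0|1)* is consistent with the DFA.

Final answer: (C) (0|1)*01(0|1)*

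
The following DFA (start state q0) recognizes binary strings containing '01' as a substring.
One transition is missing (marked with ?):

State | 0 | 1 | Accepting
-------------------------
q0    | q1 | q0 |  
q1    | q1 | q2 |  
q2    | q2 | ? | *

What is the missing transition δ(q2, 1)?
q2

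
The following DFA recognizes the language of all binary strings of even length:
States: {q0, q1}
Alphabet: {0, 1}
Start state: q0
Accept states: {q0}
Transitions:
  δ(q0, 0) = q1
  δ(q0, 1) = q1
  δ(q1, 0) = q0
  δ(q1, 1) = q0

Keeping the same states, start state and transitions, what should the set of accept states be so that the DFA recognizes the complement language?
The DFA is complete (every state has a transition on every symbol), so the complement
is recognized by the same DFA with accepting and non-accepting states swapped.
Original accept states: {q0}
Complement accept states = All states - Original accept states
= {q0, q1} - {q0}
= {q1}
Complement language: strings of ODD length

Final answer: {q1}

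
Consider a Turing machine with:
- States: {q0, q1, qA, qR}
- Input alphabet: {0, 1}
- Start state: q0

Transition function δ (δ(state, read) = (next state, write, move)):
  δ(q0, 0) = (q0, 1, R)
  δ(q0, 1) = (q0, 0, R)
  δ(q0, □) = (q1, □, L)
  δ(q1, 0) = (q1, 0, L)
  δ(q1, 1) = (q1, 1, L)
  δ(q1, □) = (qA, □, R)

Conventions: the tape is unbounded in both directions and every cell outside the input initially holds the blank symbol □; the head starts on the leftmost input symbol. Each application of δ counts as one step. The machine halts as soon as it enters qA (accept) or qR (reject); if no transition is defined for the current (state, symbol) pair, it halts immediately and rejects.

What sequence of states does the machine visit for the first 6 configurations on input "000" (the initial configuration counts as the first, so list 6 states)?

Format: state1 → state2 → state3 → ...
Step 0: [q0]000 (head at position 0)
Step 1: δ(q0, 0) = (q0, 1, R)  ⊢  1[q0]00 (head at position 1)
Step 2: δ(q0, 0) = (q0, 1, R)  ⊢  11[q0]0 (head at position 2)
Step 3: δ(q0, 0) = (q0, 1, R)  ⊢  111[q0]□ (head at position 3)
Step 4: δ(q0, □) = (q1, □, L)  ⊢  11[q1]1□ (head at position 2)
Step 5: δ(q1, 1) = (q1, 1, L)  ⊢  1[q1]11□ (head at position 1)
Reading off the states of these 6 configurations: q0 → q0 → q0 → q0 → q1 → q1

Final answer: q0 → q0 → q0 → q0 → q1 → q1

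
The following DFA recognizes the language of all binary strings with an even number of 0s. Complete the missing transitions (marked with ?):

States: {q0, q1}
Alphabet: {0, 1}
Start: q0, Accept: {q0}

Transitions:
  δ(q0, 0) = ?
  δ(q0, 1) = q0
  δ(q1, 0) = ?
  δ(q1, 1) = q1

What each state remembers (consistent with the given transitions and accept states):
  q0: an even number of 0s has been read so far
  q1: an odd number of 0s has been read so far
Filling in the missing entries:
  δ(q0, 0): in q0 (an even number of 0s has been read so far), after reading 0 we have: an odd number of 0s has been read so far → q1
  δ(q1, 0): in q1 (an odd number of 0s has been read so far), after reading 0 we have: an even number of 0s has been read so far → q0

Final answer: δ(q0, 0) = q1; δ(q1, 0) = q0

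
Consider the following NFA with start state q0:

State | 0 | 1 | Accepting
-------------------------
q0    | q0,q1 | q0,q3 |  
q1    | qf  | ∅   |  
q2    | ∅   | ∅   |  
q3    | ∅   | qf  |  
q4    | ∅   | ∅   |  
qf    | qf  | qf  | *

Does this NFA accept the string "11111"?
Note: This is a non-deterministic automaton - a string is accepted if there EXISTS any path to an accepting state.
Track the set of states the NFA could be in: start {q0}
Read '1': {q0} → {q0, q3}
Read '1': {q0, q3} → {q0, q3, qf}
Read '1': {q0, q3, qf} → {q0, q3, qf}
Read '1': {q0, q3, qf} → {q0, q3, qf}
Read '1': {q0, q3, qf} → {q0, q3, qf}
Final set {q0, q3, qf} contains accepting state(s) {qf} → accepted.

Final answer: Yes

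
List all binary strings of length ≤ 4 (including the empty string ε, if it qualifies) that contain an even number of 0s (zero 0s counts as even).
Checking every binary string of length 0 to 4:
  Length 0: accepted: ε | rejected: (none)
  Length 1: accepted: 1 | rejected: 0
  Length 2: accepted: 00, 11 | rejected: 01, 10
  Length 3: accepted: 001, 010, 100, 111 | rejected: 000, 011, 101, 110
  Length 4: accepted: 0000, 0011, 0101, 0110, 1001, 1010, 1100, 1111 | rejected: 0001, 0010, 0100, 0111, 1000, 1011, 1101, 1110
Total: 16 string(s).

Final answer: ε, 1, 00, 11, 001, 010, 100, 111, 0000, 0011, 0101, 0110, 1001, 1010, 1100, 1111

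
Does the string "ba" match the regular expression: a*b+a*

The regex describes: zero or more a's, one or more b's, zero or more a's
Yes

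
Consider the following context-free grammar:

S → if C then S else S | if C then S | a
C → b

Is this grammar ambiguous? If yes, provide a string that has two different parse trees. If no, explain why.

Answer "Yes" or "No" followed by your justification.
The 'dangling else' can attach to either if. Two leftmost derivations of  if b then if b then a else a:
  (1) S ⇒ if C then S else S ⇒ if b then S else S ⇒ if b then if C then S else S ⇒ if b then if b then S else S ⇒ if b then if b then a else S ⇒ if b then if b then a else a   (else belongs to the outer if)
  (2) S ⇒ if C then S ⇒ if b then S ⇒ if b then if C then S else S ⇒ if b then if b then S else S ⇒ if b then if b then a else S ⇒ if b then if b then a else a   (else belongs to the inner if)
Two distinct parse trees for the same string, so the grammar is ambiguous.

Final answer: Yes - the string 'if b then if b then a else a' has two distinct leftmost derivations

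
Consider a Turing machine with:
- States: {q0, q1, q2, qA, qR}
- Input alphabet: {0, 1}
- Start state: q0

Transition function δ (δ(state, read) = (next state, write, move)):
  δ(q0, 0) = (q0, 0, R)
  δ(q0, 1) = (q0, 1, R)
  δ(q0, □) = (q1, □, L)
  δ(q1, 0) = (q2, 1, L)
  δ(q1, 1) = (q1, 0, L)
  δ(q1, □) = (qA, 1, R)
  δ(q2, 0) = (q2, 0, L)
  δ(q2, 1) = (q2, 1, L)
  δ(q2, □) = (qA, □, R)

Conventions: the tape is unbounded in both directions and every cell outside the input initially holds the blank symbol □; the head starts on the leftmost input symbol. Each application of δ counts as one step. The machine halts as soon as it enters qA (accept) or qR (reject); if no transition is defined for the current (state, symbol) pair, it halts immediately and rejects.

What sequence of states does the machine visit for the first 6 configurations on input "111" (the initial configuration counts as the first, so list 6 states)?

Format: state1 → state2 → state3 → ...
Step 0: [q0]111 (head at position 0)
Step 1: δ(q0, 1) = (q0, 1, R)  ⊢  1[q0]11 (head at position 1)
Step 2: δ(q0, 1) = (q0, 1, R)  ⊢  11[q0]1 (head at position 2)
Step 3: δ(q0, 1) = (q0, 1, R)  ⊢  111[q0]□ (head at position 3)
Step 4: δ(q0, □) = (q1, □, L)  ⊢  11[q1]1□ (head at position 2)
Step 5: δ(q1, 1) = (q1, 0, L)  ⊢  1[q1]10□ (head at position 1)
Reading off the states of these 6 configurations: q0 → q0 → q0 → q0 → q1 → q1

Final answer: q0 → q0 → q0 → q0 → q1 → q1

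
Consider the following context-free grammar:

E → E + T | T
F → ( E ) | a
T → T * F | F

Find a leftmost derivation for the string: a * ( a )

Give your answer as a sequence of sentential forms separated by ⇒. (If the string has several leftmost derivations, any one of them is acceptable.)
Start with E.
Step 1: the leftmost non-terminal is E; apply E → T:  T
Step 2: the leftmost non-terminal is T; apply T → T * F:  T * F
Step 3: the leftmost non-terminal is T; apply T → F:  F * F
Step 4: the leftmost non-terminal is F; apply F → a:  a * F
Step 5: the leftmost non-terminal is F; apply F → ( E ):  a * ( E )
Step 6: the leftmost non-terminal is E; apply E → T:  a * ( T )
Step 7: the leftmost non-terminal is T; apply T → F:  a * ( F )
Step 8: the leftmost non-terminal is F; apply F → a:  a * ( a )

Final answer: E ⇒ T ⇒ T * F ⇒ F * F ⇒ a * F ⇒ a * ( E ) ⇒ a * ( T ) ⇒ a * ( F ) ⇒ a * ( a )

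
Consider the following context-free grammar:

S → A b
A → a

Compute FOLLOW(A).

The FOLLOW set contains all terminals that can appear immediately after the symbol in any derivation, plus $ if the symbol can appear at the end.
A occurs only in S → A b, where it is immediately followed by the terminal b. So FOLLOW(A) = {b}.

Final answer: {b}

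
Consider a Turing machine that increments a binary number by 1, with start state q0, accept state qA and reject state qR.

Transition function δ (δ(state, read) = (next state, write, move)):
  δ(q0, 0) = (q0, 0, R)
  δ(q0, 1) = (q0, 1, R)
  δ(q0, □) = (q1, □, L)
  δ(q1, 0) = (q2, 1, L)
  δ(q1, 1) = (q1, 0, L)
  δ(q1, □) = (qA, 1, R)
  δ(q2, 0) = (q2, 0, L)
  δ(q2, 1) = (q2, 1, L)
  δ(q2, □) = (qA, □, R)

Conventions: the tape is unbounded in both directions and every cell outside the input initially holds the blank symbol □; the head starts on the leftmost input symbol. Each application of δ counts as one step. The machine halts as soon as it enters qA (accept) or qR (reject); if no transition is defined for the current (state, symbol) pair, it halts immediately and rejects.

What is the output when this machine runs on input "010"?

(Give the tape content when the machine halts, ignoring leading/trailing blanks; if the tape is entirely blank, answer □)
Step 0: [q0]010 (head at position 0)
Step 1: δ(q0, 0) = (q0, 0, R)  ⊢  0[q0]10 (head at position 1)
Step 2: δ(q0, 1) = (q0, 1, R)  ⊢  01[q0]0 (head at position 2)
Step 3: δ(q0, 0) = (q0, 0, R)  ⊢  010[q0]□ (head at position 3)
Step 4: δ(q0, □) = (q1, □, L)  ⊢  01[q1]0□ (head at position 2)
Step 5: δ(q1, 0) = (q2, 1, L)  ⊢  0[q2]11□ (head at position 1)
Step 6: δ(q2, 1) = (q2, 1, L)  ⊢  [q2]011□ (head at position 0)
Step 7: δ(q2, 0) = (q2, 0, L)  ⊢  [q2]□011□ (head at position -1)
Step 8: δ(q2, □) = (qA, □, R)  ⊢  □[qA]011□ (head at position 0)
The machine is in qA, so it halts and accepts.
Tape content when halted (ignoring surrounding blanks): 011

Final answer: Output: 011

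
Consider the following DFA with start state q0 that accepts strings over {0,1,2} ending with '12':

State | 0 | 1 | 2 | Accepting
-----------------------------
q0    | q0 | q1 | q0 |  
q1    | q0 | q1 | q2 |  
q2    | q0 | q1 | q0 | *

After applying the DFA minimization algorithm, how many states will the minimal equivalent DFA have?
All 3 states are reachable from q0, so none can be removed as unreachable.
Table-filling: first mark every (accepting, non-accepting) pair as distinguishable (accepting: {q2}; non-accepting: {q0, q1}).
Round 1: (q0, q1) on '2' go to q0 and q2, already distinguishable → mark.
Every pair of states is distinguishable, so the DFA is already minimal.
Equivalence classes: {q0}, {q1}, {q2} → 3 states.

Final answer: 3 states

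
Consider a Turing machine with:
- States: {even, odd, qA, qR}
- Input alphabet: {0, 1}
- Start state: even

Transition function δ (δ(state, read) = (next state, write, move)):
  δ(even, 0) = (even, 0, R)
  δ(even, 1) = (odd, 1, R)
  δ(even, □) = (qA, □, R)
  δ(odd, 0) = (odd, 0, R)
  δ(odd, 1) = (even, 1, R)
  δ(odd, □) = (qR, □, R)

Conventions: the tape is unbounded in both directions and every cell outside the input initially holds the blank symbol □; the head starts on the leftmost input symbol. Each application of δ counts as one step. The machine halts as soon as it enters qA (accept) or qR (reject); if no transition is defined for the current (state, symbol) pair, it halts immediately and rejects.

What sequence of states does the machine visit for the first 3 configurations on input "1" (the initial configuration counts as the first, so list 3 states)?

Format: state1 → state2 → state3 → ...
Step 0: [even]1 (head at position 0)
Step 1: δ(even, 1) = (odd, 1, R)  ⊢  1[odd]□ (head at position 1)
Step 2: δ(odd, □) = (qR, □, R)  ⊢  1□[qR]□ (head at position 2)
Reading off the states of these 3 configurations: even → odd → qR

Final answer: even → odd → qR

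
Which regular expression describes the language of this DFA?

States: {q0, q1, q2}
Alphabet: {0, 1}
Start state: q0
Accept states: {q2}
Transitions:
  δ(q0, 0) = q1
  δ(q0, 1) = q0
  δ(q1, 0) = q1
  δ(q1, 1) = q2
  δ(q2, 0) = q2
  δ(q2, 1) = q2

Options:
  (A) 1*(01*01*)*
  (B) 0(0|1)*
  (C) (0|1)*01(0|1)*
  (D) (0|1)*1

Testing sample strings against the DFA:
  '100' -> rejected
  '1100' -> rejected
  '00111' -> accepted
  '00011' -> accepted
Checking each option for a counterexample:
  (A) 1*(01*01*)*: ε is rejected by the DFA but matches the regex → eliminated
  (B) 0(0|1)*: '0' is rejected by the DFA but matches the regex → eliminated
  (C) (0|1)*01(0|1)*: agrees with the DFA on all strings of length ≤ 4
  (D) (0|1)*1: '1' is rejected by the DFA but matches the regex → eliminated
Only (C) (0|1)*01(0|1)* is consistent with the DFA.

Final answer: (C) (0|1)*01(0|1)*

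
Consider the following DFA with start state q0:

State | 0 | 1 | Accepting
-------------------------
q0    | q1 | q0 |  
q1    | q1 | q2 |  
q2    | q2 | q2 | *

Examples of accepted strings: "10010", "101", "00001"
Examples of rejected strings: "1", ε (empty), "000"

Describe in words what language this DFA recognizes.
binary strings containing '01' as a substring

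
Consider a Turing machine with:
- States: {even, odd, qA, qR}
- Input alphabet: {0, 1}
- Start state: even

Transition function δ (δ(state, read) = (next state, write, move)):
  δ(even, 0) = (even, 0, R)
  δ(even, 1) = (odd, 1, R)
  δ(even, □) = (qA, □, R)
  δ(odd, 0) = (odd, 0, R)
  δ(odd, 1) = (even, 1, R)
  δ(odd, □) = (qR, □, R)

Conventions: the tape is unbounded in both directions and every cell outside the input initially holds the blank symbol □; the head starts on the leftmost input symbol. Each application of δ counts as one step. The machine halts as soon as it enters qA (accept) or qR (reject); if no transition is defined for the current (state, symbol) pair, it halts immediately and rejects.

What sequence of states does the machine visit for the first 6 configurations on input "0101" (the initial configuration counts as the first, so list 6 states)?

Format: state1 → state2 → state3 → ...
Step 0: [even]0101 (head at position 0)
Step 1: δ(even, 0) = (even, 0, R)  ⊢  0[even]101 (head at position 1)
Step 2: δ(even, 1) = (odd, 1, R)  ⊢  01[odd]01 (head at position 2)
Step 3: δ(odd, 0) = (odd, 0, R)  ⊢  010[odd]1 (head at position 3)
Step 4: δ(odd, 1) = (even, 1, R)  ⊢  0101[even]□ (head at position 4)
Step 5: δ(even, □) = (qA, □, R)  ⊢  0101□[qA]□ (head at position 5)
Reading off the states of these 6 configurations: even → even → odd → odd → even → qA

Final answer: even → even → odd → odd → even → qA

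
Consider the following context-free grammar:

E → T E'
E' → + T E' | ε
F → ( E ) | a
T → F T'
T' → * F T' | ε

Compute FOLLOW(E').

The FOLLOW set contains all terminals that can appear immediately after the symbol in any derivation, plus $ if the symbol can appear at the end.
Useful FIRST sets: FIRST(E') = {+, ε}, FIRST(T') = {*, ε} (both E' and T' are nullable).
FOLLOW(E): E is the start symbol → $; E appears in F → ( E ) followed by ')' → FOLLOW(E) = {), $}.
FOLLOW(E'): E' appears at the right end of E → T E' and of E' → + T E', so FOLLOW(E') ⊇ FOLLOW(E) (the second occurrence adds nothing new). FOLLOW(E') = {), $}.

Final answer: {$, )}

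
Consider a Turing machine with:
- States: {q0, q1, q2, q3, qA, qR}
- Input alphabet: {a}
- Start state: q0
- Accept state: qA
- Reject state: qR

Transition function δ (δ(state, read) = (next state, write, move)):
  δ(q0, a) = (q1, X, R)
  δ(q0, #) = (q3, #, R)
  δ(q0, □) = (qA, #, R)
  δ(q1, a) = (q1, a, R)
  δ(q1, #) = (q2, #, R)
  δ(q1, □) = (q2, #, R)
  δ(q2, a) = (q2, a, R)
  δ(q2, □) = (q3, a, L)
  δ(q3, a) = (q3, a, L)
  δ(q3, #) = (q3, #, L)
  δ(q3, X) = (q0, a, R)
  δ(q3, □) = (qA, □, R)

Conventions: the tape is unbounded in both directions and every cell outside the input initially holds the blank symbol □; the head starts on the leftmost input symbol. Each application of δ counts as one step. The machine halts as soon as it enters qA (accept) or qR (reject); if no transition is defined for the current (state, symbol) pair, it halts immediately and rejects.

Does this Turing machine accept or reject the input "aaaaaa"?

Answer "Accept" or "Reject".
Trace (configuration after each step, as tape_left[state]tape_right with head position):
Step 0: [q0]aaaaaa (head at position 0)
Step 1: X[q1]aaaaa (head 1)
Step 2: Xa[q1]aaaa (head 2)
Step 3: Xaa[q1]aaa (head 3)
Step 4: Xaaa[q1]aa (head 4)
Step 5: Xaaaa[q1]a (head 5)
Step 6: Xaaaaa[q1]□ (head 6)
Step 7: Xaaaaa#[q2]□ (head 7)
Step 8: Xaaaaa[q3]#a (head 6)
Step 9: Xaaaa[q3]a#a (head 5)
Step 10: Xaaa[q3]aa#a (head 4)
Step 11: Xaa[q3]aaa#a (head 3)
Step 12: Xa[q3]aaaa#a (head 2)
Step 13: X[q3]aaaaa#a (head 1)
Step 14: [q3]Xaaaaa#a (head 0)
Step 15: a[q0]aaaaa#a (head 1)
Step 16: aX[q1]aaaa#a (head 2)
Step 17: aXa[q1]aaa#a (head 3)
Step 18: aXaa[q1]aa#a (head 4)
Step 19: aXaaa[q1]a#a (head 5)
Step 20: aXaaaa[q1]#a (head 6)
Step 21: aXaaaa#[q2]a (head 7)
Step 22: aXaaaa#a[q2]□ (head 8)
Step 23: aXaaaa#[q3]aa (head 7)
Step 24: aXaaaa[q3]#aa (head 6)
Step 25: aXaaa[q3]a#aa (head 5)
Step 26: aXaa[q3]aa#aa (head 4)
Step 27: aXa[q3]aaa#aa (head 3)
Step 28: aX[q3]aaaa#aa (head 2)
Step 29: a[q3]Xaaaa#aa (head 1)
Step 30: aa[q0]aaaa#aa (head 2)
Step 31: aaX[q1]aaa#aa (head 3)
Step 32: aaXa[q1]aa#aa (head 4)
Step 33: aaXaa[q1]a#aa (head 5)
Step 34: aaXaaa[q1]#aa (head 6)
Step 35: aaXaaa#[q2]aa (head 7)
Step 36: aaXaaa#a[q2]a (head 8)
Step 37: aaXaaa#aa[q2]□ (head 9)
Step 38: aaXaaa#a[q3]aa (head 8)
Step 39: aaXaaa#[q3]aaa (head 7)
Step 40: aaXaaa[q3]#aaa (head 6)
Step 41: aaXaa[q3]a#aaa (head 5)
Step 42: aaXa[q3]aa#aaa (head 4)
Step 43: aaX[q3]aaa#aaa (head 3)
Step 44: aa[q3]Xaaa#aaa (head 2)
Step 45: aaa[q0]aaa#aaa (head 3)
Step 46: aaaX[q1]aa#aaa (head 4)
Step 47: aaaXa[q1]a#aaa (head 5)
Step 48: aaaXaa[q1]#aaa (head 6)
Step 49: aaaXaa#[q2]aaa (head 7)
Step 50: aaaXaa#a[q2]aa (head 8)
Step 51: aaaXaa#aa[q2]a (head 9)
Step 52: aaaXaa#aaa[q2]□ (head 10)
Step 53: aaaXaa#aa[q3]aa (head 9)
Step 54: aaaXaa#a[q3]aaa (head 8)
Step 55: aaaXaa#[q3]aaaa (head 7)
Step 56: aaaXaa[q3]#aaaa (head 6)
Step 57: aaaXa[q3]a#aaaa (head 5)
Step 58: aaaX[q3]aa#aaaa (head 4)
Step 59: aaa[q3]Xaa#aaaa (head 3)
Step 60: aaaa[q0]aa#aaaa (head 4)
Step 61: aaaaX[q1]a#aaaa (head 5)
Step 62: aaaaXa[q1]#aaaa (head 6)
Step 63: aaaaXa#[q2]aaaa (head 7)
Step 64: aaaaXa#a[q2]aaa (head 8)
Step 65: aaaaXa#aa[q2]aa (head 9)
Step 66: aaaaXa#aaa[q2]a (head 10)
Step 67: aaaaXa#aaaa[q2]□ (head 11)
Step 68: aaaaXa#aaa[q3]aa (head 10)
Step 69: aaaaXa#aa[q3]aaa (head 9)
Step 70: aaaaXa#a[q3]aaaa (head 8)
Step 71: aaaaXa#[q3]aaaaa (head 7)
Step 72: aaaaXa[q3]#aaaaa (head 6)
Step 73: aaaaX[q3]a#aaaaa (head 5)
Step 74: aaaa[q3]Xa#aaaaa (head 4)
Step 75: aaaaa[q0]a#aaaaa (head 5)
Step 76: aaaaaX[q1]#aaaaa (head 6)
Step 77: aaaaaX#[q2]aaaaa (head 7)
Step 78: aaaaaX#a[q2]aaaa (head 8)
Step 79: aaaaaX#aa[q2]aaa (head 9)
Step 80: aaaaaX#aaa[q2]aa (head 10)
Step 81: aaaaaX#aaaa[q2]a (head 11)
Step 82: aaaaaX#aaaaa[q2]□ (head 12)
Step 83: aaaaaX#aaaa[q3]aa (head 11)
Step 84: aaaaaX#aaa[q3]aaa (head 10)
Step 85: aaaaaX#aa[q3]aaaa (head 9)
Step 86: aaaaaX#a[q3]aaaaa (head 8)
Step 87: aaaaaX#[q3]aaaaaa (head 7)
Step 88: aaaaaX[q3]#aaaaaa (head 6)
Step 89: aaaaa[q3]X#aaaaaa (head 5)
Step 90: aaaaaa[q0]#aaaaaa (head 6)
Step 91: aaaaaa#[q3]aaaaaa (head 7)
Step 92: aaaaaa[q3]#aaaaaa (head 6)
Step 93: aaaaa[q3]a#aaaaaa (head 5)
Step 94: aaaa[q3]aa#aaaaaa (head 4)
Step 95: aaa[q3]aaa#aaaaaa (head 3)
Step 96: aa[q3]aaaa#aaaaaa (head 2)
Step 97: a[q3]aaaaa#aaaaaa (head 1)
Step 98: [q3]aaaaaa#aaaaaa (head 0)
Step 99: [q3]□aaaaaa#aaaaaa (head -1)
Step 100: □[qA]aaaaaa#aaaaaa (head 0)
The machine is in qA, so it halts and accepts.

Final answer: Accept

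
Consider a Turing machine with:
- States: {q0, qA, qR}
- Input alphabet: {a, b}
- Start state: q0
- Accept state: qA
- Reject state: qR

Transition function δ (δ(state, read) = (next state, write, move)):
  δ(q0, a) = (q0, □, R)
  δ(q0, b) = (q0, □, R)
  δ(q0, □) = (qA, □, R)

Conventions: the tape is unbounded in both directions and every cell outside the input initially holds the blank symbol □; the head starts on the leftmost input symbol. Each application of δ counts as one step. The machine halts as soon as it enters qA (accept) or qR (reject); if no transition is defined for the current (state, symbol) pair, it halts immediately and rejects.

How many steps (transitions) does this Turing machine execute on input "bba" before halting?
Step 0: [q0]bba (head at position 0)
Step 1: δ(q0, b) = (q0, □, R)  ⊢  □[q0]ba (head at position 1)
Step 2: δ(q0, b) = (q0, □, R)  ⊢  □□[q0]a (head at position 2)
Step 3: δ(q0, a) = (q0, □, R)  ⊢  □□□[q0]□ (head at position 3)
Step 4: δ(q0, □) = (qA, □, R)  ⊢  □□□□[qA]□ (head at position 4)
The machine is in qA, so it halts and accepts.
Number of transitions executed: 4.

Final answer: 4 steps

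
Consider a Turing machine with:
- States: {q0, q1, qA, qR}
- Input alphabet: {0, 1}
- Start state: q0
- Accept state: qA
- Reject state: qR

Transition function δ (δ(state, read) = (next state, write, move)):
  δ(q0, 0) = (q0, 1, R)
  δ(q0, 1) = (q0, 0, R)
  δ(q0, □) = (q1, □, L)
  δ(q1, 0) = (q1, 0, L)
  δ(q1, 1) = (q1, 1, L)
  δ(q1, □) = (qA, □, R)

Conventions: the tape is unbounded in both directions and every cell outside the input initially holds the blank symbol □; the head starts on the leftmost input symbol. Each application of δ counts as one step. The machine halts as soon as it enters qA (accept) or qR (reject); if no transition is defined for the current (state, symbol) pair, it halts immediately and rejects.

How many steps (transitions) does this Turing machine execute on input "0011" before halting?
Step 0: [q0]0011 (head at position 0)
Step 1: δ(q0, 0) = (q0, 1, R)  ⊢  1[q0]011 (head at position 1)
Step 2: δ(q0, 0) = (q0, 1, R)  ⊢  11[q0]11 (head at position 2)
Step 3: δ(q0, 1) = (q0, 0, R)  ⊢  110[q0]1 (head at position 3)
Step 4: δ(q0, 1) = (q0, 0, R)  ⊢  1100[q0]□ (head at position 4)
Step 5: δ(q0, □) = (q1, □, L)  ⊢  110[q1]0□ (head at position 3)
Step 6: δ(q1, 0) = (q1, 0, L)  ⊢  11[q1]00□ (head at position 2)
Step 7: δ(q1, 0) = (q1, 0, L)  ⊢  1[q1]100□ (head at position 1)
Step 8: δ(q1, 1) = (q1, 1, L)  ⊢  [q1]1100□ (head at position 0)
Step 9: δ(q1, 1) = (q1, 1, L)  ⊢  [q1]□1100□ (head at position -1)
Step 10: δ(q1, □) = (qA, □, R)  ⊢  □[qA]1100□ (head at position 0)
The machine is in qA, so it halts and accepts.
Number of transitions executed: 10.

Final answer: 10 steps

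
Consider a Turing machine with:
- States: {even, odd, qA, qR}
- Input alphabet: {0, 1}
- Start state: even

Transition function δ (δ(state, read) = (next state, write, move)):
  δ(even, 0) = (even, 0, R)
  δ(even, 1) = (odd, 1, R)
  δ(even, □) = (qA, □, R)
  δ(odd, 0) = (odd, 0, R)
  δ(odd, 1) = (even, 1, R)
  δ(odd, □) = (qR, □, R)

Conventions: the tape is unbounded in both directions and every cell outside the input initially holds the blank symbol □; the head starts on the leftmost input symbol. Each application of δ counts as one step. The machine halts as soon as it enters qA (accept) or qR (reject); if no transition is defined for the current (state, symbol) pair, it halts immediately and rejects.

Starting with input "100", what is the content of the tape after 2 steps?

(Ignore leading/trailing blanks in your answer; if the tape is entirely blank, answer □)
Step 0: [even]100 (head at position 0)
Step 1: δ(even, 1) = (odd, 1, R)  ⊢  1[odd]00 (head at position 1)
Step 2: δ(odd, 0) = (odd, 0, R)  ⊢  10[odd]0 (head at position 2)
Tape after 2 steps (ignoring surrounding blanks): 100

Final answer: Tape: 100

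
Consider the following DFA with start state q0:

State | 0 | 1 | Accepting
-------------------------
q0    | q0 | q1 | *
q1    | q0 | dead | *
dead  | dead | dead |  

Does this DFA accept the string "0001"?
Start in q0.
Read '0': q0 → q0
Read '0': q0 → q0
Read '0': q0 → q0
Read '1': q0 → q1
Final state q1 is accepting, so the string is accepted.

Final answer: Yes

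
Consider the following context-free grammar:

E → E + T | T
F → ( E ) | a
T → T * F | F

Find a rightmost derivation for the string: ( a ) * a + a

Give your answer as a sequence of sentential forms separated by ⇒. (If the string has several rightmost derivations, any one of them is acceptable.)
Start with E.
Step 1: the rightmost non-terminal is E; apply E → E + T:  E + T
Step 2: the rightmost non-terminal is T; apply T → F:  E + F
Step 3: the rightmost non-terminal is F; apply F → a:  E + a
Step 4: the rightmost non-terminal is E; apply E → T:  T + a
Step 5: the rightmost non-terminal is T; apply T → T * F:  T * F + a
Step 6: the rightmost non-terminal is F; apply F → a:  T * a + a
Step 7: the rightmost non-terminal is T; apply T → F:  F * a + a
Step 8: the rightmost non-terminal is F; apply F → ( E ):  ( E ) * a + a
Step 9: the rightmost non-terminal is E; apply E → T:  ( T ) * a + a
Step 10: the rightmost non-terminal is T; apply T → F:  ( F ) * a + a
Step 11: the rightmost non-terminal is F; apply F → a:  ( a ) * a + a

Final answer: E ⇒ E + T ⇒ E + F ⇒ E + a ⇒ T + a ⇒ T * F + a ⇒ T * a + a ⇒ F * a + a ⇒ ( E ) * a + a ⇒ ( T ) * a + a ⇒ ( F ) * a + a ⇒ ( a ) * a + a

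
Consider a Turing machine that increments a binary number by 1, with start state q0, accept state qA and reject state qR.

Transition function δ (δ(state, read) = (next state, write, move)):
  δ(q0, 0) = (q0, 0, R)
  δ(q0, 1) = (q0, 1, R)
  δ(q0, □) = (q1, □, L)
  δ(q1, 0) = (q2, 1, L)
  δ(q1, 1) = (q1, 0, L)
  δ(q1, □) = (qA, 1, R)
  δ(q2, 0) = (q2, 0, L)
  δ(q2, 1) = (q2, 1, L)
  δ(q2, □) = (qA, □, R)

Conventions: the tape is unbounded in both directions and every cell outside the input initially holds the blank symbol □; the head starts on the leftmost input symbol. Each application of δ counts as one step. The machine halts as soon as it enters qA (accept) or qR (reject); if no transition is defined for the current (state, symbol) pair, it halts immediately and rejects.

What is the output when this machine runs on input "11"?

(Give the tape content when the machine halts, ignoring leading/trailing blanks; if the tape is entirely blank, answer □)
Step 0: [q0]11 (head at position 0)
Step 1: δ(q0, 1) = (q0, 1, R)  ⊢  1[q0]1 (head at position 1)
Step 2: δ(q0, 1) = (q0, 1, R)  ⊢  11[q0]□ (head at position 2)
Step 3: δ(q0, □) = (q1, □, L)  ⊢  1[q1]1□ (head at position 1)
Step 4: δ(q1, 1) = (q1, 0, L)  ⊢  [q1]10□ (head at position 0)
Step 5: δ(q1, 1) = (q1, 0, L)  ⊢  [q1]□00□ (head at position -1)
Step 6: δ(q1, □) = (qA, 1, R)  ⊢  1[qA]00□ (head at position 0)
The machine is in qA, so it halts and accepts.
Tape content when halted (ignoring surrounding blanks): 100

Final answer: Output: 100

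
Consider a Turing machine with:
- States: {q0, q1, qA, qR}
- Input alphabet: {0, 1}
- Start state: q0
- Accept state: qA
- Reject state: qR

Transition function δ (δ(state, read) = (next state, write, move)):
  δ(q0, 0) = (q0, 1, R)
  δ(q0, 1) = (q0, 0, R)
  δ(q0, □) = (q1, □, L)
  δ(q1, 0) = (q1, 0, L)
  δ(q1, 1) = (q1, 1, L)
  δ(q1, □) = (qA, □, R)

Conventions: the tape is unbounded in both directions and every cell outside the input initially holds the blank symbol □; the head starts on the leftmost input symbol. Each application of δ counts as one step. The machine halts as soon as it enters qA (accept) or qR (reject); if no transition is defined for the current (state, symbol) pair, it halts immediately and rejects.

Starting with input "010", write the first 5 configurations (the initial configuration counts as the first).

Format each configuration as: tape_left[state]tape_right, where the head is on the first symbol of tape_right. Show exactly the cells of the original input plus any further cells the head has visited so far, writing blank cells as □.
Step 0: [q0]010 (head at position 0)
Step 1: δ(q0, 0) = (q0, 1, R)  ⊢  1[q0]10 (head at position 1)
Step 2: δ(q0, 1) = (q0, 0, R)  ⊢  10[q0]0 (head at position 2)
Step 3: δ(q0, 0) = (q0, 1, R)  ⊢  101[q0]□ (head at position 3)
Step 4: δ(q0, □) = (q1, □, L)  ⊢  10[q1]1□ (head at position 2)

Final answer: [q0]010 ⊢ 1[q0]10 ⊢ 10[q0]0 ⊢ 101[q0]□ ⊢ 10[q1]1□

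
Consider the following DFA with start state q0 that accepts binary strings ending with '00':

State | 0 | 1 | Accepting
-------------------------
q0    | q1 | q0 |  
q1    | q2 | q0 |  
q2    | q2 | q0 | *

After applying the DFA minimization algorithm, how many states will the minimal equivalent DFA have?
All 3 states are reachable from q0, so none can be removed as unreachable.
Table-filling: first mark every (accepting, non-accepting) pair as distinguishable (accepting: {q2}; non-accepting: {q0, q1}).
Round 1: (q0, q1) on '0' go to q1 and q2, already distinguishable → mark.
Every pair of states is distinguishable, so the DFA is already minimal.
Equivalence classes: {q0}, {q1}, {q2} → 3 states.

Final answer: 3 states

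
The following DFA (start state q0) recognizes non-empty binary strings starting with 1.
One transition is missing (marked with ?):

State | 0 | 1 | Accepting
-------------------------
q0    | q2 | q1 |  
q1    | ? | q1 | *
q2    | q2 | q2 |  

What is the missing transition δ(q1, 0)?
q1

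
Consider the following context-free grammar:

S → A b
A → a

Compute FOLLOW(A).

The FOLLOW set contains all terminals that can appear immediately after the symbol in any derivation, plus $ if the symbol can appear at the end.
A occurs only in S → A b, where it is immediately followed by the terminal b. So FOLLOW(A) = {b}.

Final answer: {b}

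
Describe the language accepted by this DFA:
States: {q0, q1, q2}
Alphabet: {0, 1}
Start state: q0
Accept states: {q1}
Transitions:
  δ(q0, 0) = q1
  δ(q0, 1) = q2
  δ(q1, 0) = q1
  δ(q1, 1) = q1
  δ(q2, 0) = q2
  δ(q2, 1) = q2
Analyzing the DFA structure:
Start state: q0
Accept states: {q1}
Interpreting what each state remembers (checking against the transitions):
  q0: nothing has been read yet
  q1: the first symbol was 0
  q2: the first symbol was 1 (trap state)
  δ(q0, 0): in q0 (nothing has been read yet), after reading 0 we have: the first symbol was 0 → q1
  δ(q0, 1): in q0 (nothing has been read yet), after reading 1 we have: the first symbol was 1 (trap state) → q2
  δ(q1, 0): in q1 (the first symbol was 0), after reading 0 we have: the first symbol was 0 → q1
  δ(q1, 1): in q1 (the first symbol was 0), after reading 1 we have: the first symbol was 0 → q1
  δ(q2, 0): in q2 (the first symbol was 1 (trap state)), after reading 0 we have: the first symbol was 1 (trap state) → q2
  δ(q2, 1): in q2 (the first symbol was 1 (trap state)), after reading 1 we have: the first symbol was 1 (trap state) → q2
A string is accepted iff it ends in {q1}, i.e. the first symbol was 0.
Language: All binary strings starting with 0

Final answer: All binary strings starting with 0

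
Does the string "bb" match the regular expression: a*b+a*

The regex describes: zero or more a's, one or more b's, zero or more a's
Yes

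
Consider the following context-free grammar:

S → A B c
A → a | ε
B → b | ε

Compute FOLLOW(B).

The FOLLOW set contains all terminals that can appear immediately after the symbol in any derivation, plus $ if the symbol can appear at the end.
B occurs in S → A B c, immediately followed by the terminal c. So FOLLOW(B) = {c}.

Final answer: {c}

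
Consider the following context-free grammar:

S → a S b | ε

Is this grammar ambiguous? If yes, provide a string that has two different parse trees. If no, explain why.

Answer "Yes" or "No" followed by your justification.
At every step exactly one production applies: if the remaining string to generate is non-empty it starts with a and ends with b, forcing S → a S b; if it is empty, S → ε is forced. Hence each string a^n b^n has exactly one derivation (S → a S b applied n times, then S → ε) and one parse tree.

Final answer: No - the grammar is unambiguous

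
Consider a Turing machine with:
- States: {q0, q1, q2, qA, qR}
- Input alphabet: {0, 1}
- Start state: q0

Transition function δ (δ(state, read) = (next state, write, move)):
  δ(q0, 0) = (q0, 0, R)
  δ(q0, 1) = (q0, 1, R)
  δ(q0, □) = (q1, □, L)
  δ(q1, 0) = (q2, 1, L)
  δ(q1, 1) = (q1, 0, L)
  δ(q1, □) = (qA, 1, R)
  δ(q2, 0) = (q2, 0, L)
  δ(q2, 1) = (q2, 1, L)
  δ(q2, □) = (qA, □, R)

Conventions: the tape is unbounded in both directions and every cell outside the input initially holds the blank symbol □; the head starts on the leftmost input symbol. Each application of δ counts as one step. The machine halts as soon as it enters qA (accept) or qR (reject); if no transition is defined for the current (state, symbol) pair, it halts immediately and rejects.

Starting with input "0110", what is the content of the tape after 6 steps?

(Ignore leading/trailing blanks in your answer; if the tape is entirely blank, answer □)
Step 0: [q0]0110 (head at position 0)
Step 1: δ(q0, 0) = (q0, 0, R)  ⊢  0[q0]110 (head at position 1)
Step 2: δ(q0, 1) = (q0, 1, R)  ⊢  01[q0]10 (head at position 2)
Step 3: δ(q0, 1) = (q0, 1, R)  ⊢  011[q0]0 (head at position 3)
Step 4: δ(q0, 0) = (q0, 0, R)  ⊢  0110[q0]□ (head at position 4)
Step 5: δ(q0, □) = (q1, □, L)  ⊢  011[q1]0□ (head at position 3)
Step 6: δ(q1, 0) = (q2, 1, L)  ⊢  01[q2]11□ (head at position 2)
Tape after 6 steps (ignoring surrounding blanks): 0111

Final answer: Tape: 0111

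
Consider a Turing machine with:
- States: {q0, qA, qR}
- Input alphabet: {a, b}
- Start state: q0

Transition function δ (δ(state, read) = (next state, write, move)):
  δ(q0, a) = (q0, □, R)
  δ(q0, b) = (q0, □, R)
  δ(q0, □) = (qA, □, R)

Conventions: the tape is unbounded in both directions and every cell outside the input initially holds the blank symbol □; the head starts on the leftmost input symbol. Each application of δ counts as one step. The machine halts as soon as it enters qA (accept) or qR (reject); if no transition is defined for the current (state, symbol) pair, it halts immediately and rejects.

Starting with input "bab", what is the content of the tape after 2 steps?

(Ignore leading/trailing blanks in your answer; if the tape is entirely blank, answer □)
Step 0: [q0]bab (head at position 0)
Step 1: δ(q0, b) = (q0, □, R)  ⊢  □[q0]ab (head at position 1)
Step 2: δ(q0, a) = (q0, □, R)  ⊢  □□[q0]b (head at position 2)
Tape after 2 steps (ignoring surrounding blanks): b

Final answer: Tape: b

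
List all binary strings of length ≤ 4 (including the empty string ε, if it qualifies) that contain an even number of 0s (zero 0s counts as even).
Checking every binary string of length 0 to 4:
  Length 0: accepted: ε | rejected: (none)
  Length 1: accepted: 1 | rejected: 0
  Length 2: accepted: 00, 11 | rejected: 01, 10
  Length 3: accepted: 001, 010, 100, 111 | rejected: 000, 011, 101, 110
  Length 4: accepted: 0000, 0011, 0101, 0110, 1001, 1010, 1100, 1111 | rejected: 0001, 0010, 0100, 0111, 1000, 1011, 1101, 1110
Total: 16 string(s).

Final answer: ε, 1, 00, 11, 001, 010, 100, 111, 0000, 0011, 0101, 0110, 1001, 1010, 1100, 1111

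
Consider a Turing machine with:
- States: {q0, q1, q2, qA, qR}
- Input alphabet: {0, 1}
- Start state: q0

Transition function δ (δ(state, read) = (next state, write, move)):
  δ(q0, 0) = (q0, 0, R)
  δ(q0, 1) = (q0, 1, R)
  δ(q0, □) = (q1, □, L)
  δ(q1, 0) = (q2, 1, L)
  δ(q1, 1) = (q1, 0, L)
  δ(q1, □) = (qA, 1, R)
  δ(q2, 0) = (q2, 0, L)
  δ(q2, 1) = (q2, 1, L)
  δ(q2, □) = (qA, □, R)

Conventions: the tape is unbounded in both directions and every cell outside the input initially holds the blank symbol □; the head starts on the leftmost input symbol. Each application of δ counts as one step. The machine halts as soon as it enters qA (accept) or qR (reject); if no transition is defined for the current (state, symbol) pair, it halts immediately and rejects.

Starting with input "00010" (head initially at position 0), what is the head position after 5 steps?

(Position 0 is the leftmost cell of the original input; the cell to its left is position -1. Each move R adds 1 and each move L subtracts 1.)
Step 0: [q0]00010 (head at position 0)
Step 1: δ(q0, 0) = (q0, 0, R)  ⊢  0[q0]0010 (head at position 1)
Step 2: δ(q0, 0) = (q0, 0, R)  ⊢  00[q0]010 (head at position 2)
Step 3: δ(q0, 0) = (q0, 0, R)  ⊢  000[q0]10 (head at position 3)
Step 4: δ(q0, 1) = (q0, 1, R)  ⊢  0001[q0]0 (head at position 4)
Step 5: δ(q0, 0) = (q0, 0, R)  ⊢  00010[q0]□ (head at position 5)
Head position after 5 steps: 5

Final answer: Position 5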